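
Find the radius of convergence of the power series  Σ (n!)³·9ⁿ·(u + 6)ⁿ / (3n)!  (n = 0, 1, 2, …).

By the ratio test, |a_{n+1}/a_n| = (n+1)³/[(3n+1)·(3n+2)·(3n+3)] · 9 → 1/3.
The series converges when 1/3 · |u + 6| < 1, giving R = 3.

R = 3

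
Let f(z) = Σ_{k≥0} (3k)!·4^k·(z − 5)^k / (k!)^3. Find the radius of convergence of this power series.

Ratio test: |a_{k+1}/a_k| = (3k+1)·(3k+2)·(3k+3)/(k+1)³ · 4 → 108 as k → ∞.
Hence the series converges for |z − 5| < 1/(108) = 1/108, so the radius of convergence is 1/108.

R = 1/108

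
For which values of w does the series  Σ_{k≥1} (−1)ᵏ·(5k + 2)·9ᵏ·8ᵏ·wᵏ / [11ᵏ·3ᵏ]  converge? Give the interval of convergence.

(-11/24, 11/24)

By the ratio test, |a_{k+1}/a_k| = [(5(k+1) + 2)/(5k + 2)] · 9·8/(11·3) → 24/11.
Hence the series converges for |w| < 1/(24/11) = 11/24, so the radius of convergence is 11/24.
Endpoint w = 11/24: the k-th term does not approach 0; divergence by the term test.
Endpoint w = -11/24: the k-th term does not approach 0; divergence by the term test.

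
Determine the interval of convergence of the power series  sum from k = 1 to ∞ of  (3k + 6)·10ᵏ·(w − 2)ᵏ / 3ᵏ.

(17/10, 23/10)

By the ratio test, |a_{k+1}/a_k| = [(3(k+1) + 6)/(3k + 6)] · 10/3 → 10/3.
Thus R = 1/(10/3) = 3/10.
When w = 23/10, the terms do not tend to 0, so the series diverges.
Check w = 17/10: the terms have absolute value of order k, which does not tend to 0, so the series diverges by the divergence test.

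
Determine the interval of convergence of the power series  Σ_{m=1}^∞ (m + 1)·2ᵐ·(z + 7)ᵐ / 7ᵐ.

Apply the ratio test: |a_{m+1}| / |a_m| = [((m+1) + 1)/(m + 1)] · 2/7, which tends to 2/7 as m → ∞.
Convergence for |z + 7| · 2/7 < 1, i.e. |z + 7| < 7/2. So R = 7/2.
Endpoint z = -7/2: the terms do not tend to 0, so the series diverges.
When z = -21/2, the m-th term does not approach 0; divergence by the term test.

(-21/2, -7/2)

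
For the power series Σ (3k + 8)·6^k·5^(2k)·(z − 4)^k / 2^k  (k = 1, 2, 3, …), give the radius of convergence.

R = 1/75

Apply the ratio test: |a_{k+1}| / |a_k| = [(3(k+1) + 8)/(3k + 8)] · 6·25/2, which tends to 75 as k → ∞.
Convergence for |z − 4| · 75 < 1, i.e. |z − 4| < 1/75. So R = 1/75.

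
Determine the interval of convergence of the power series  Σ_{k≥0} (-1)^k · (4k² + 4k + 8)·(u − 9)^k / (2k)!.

(−∞, ∞)

The ratio of consecutive coefficients is (4(k+1)² + 4(k+1) + 8)/(4k² + 4k + 8) · 1/[(2k+1)·(2k+2)] → 0.
Since the limit is 0 < 1 for every u, the series converges on all of ℝ and R = ∞.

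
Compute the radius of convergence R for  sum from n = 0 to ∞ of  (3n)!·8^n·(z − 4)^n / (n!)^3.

R = 1/216

Ratio test: |a_{n+1}/a_n| = (3n+1)·(3n+2)·(3n+3)/(n+1)³ · 8 → 216 as n → ∞.
The series converges when 216 · |z − 4| < 1, giving R = 1/216.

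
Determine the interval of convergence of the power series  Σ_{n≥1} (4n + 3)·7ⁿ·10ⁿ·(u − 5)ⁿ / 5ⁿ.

Apply the ratio test: |a_{n+1}| / |a_n| = [(4(n+1) + 3)/(4n + 3)] · 7·10/5, which tends to 14 as n → ∞.
Convergence for |u − 5| · 14 < 1, i.e. |u − 5| < 1/14. So R = 1/14.
At u = 71/14: the n-th term does not approach 0; divergence by the term test.
Endpoint u = 69/14: the terms have absolute value of order n, which does not tend to 0, so the series diverges by the divergence test.

(69/14, 71/14)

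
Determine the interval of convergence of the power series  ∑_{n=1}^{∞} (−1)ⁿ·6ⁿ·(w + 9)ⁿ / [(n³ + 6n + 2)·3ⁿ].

[-19/2, -17/2]

Apply the ratio test: |a_{n+1}| / |a_n| = [(n³ + 6n + 2)/((n+1)³ + 6(n+1) + 2)] · 6/3, which tends to 2 as n → ∞.
Thus R = 1/(2) = 1/2.
When w = -17/2, absolute convergence follows by limit comparison with Σ 1/n³.
At w = -19/2: the series is dominated by a constant times Σ 1/n³, which converges (p = 3 > 1).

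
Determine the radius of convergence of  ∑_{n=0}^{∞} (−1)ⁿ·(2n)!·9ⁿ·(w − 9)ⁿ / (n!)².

By the ratio test, |a_{n+1}/a_n| = (2n+1)·(2n+2)/(n+1)² · 9 → 36.
The series converges when 36 · |w − 9| < 1, giving R = 1/36.

R = 1/36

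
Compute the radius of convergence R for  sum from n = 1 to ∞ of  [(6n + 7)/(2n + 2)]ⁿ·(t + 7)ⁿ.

By the Cauchy root test, |a_n|^(1/n) = (6n + 7)/(2n + 2) → 3.
Hence the series converges for |t + 7| < 1/(3) = 1/3, so the radius of convergence is 1/3.

R = 1/3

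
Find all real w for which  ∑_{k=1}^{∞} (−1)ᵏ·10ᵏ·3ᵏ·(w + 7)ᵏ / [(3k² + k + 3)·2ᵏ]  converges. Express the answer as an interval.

Ratio test: |a_{k+1}/a_k| = [(3k² + k + 3)/(3(k+1)² + (k+1) + 3)] · 10·3/2 → 15 as k → ∞.
Convergence for |w + 7| · 15 < 1, i.e. |w + 7| < 1/15. So R = 1/15.
Check w = -104/15: the terms are on the order of 1/k², so the series converges absolutely by comparison with the p-series (p = 2 > 1).
Endpoint w = -106/15: absolute convergence follows by limit comparison with Σ 1/k².

[-106/15, -104/15]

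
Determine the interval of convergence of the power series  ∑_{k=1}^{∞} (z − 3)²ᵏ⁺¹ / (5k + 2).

By the ratio test, |a_{k+1}/a_k| = (5k + 2)/(5(k+1) + 2) → 1.
Successive powers of (z − 3) differ by 2, so the series converges when |z − 3|² · 1 < 1, i.e. |z − 3| < √(1) = 1. So R = 1.
Check z = 4: comparison with the harmonic series Σ 1/k shows the series diverges.
Check z = 2: the terms behave like c/k; limit comparison with the harmonic series gives divergence.

(2, 4)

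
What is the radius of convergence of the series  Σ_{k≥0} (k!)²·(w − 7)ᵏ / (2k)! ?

The ratio of consecutive coefficients is (k+1)²/[(2k+1)·(2k+2)] → 1/4.
Convergence for |w − 7| · 1/4 < 1, i.e. |w − 7| < 4. So R = 4.

R = 4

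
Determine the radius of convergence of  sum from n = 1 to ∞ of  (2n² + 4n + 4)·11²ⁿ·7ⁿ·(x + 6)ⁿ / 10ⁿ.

R = 10/847

The ratio of consecutive coefficients is [(2(n+1)² + 4(n+1) + 4)/(2n² + 4n + 4)] · 121·7/10 → 847/10.
Hence the series converges for |x + 6| < 1/(847/10) = 10/847, so the radius of convergence is 10/847.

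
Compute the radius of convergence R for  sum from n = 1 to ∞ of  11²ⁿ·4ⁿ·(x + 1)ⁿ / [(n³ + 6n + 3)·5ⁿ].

R = 5/484

Ratio test: |a_{n+1}/a_n| = [(n³ + 6n + 3)/((n+1)³ + 6(n+1) + 3)] · 121·4/5 → 484/5 as n → ∞.
The series converges when 484/5 · |x + 1| < 1, giving R = 5/484.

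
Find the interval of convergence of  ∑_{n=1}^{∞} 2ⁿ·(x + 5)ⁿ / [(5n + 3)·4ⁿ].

The ratio of consecutive coefficients is [(5n + 3)/(5(n+1) + 3)] · 2/4 → 1/2.
Thus R = 1/(1/2) = 2.
Endpoint x = -3: the terms are asymptotic to a nonzero constant times 1/n, so the series diverges by limit comparison with Σ 1/n.
When x = -7, the terms alternate in sign and decrease monotonically to 0 in absolute value (size ~ c/n), so the alternating series test gives convergence.

[-7, -3)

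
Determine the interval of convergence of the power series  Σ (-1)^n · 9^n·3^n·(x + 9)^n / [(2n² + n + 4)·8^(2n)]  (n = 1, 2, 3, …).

[-307/27, -179/27]

Apply the ratio test: |a_{n+1}| / |a_n| = [(2n² + n + 4)/(2(n+1)² + (n+1) + 4)] · 9·3/64, which tends to 27/64 as n → ∞.
The series converges when 27/64 · |x + 9| < 1, giving R = 64/27.
At x = -179/27: the terms are on the order of 1/n², so the series converges absolutely by comparison with the p-series (p = 2 > 1).
When x = -307/27, the terms are on the order of 1/n², so the series converges absolutely by comparison with the p-series (p = 2 > 1).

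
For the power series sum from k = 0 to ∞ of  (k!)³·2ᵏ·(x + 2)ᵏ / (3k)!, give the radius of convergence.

R = 27/2

Ratio test: |a_{k+1}/a_k| = (k+1)³/[(3k+1)·(3k+2)·(3k+3)] · 2 → 2/27 as k → ∞.
Thus R = 1/(2/27) = 27/2.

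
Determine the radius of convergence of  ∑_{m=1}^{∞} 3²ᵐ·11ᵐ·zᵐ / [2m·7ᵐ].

R = 7/99

Apply the ratio test: |a_{m+1}| / |a_m| = [2m/2(m+1)] · 9·11/7, which tends to 99/7 as m → ∞.
Thus R = 1/(99/7) = 7/99.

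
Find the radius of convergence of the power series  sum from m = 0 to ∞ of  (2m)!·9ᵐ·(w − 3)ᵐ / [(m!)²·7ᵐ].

The ratio of consecutive coefficients is (2m+1)·(2m+2)/(m+1)² · 9/7 → 36/7.
Hence the series converges for |w − 3| < 1/(36/7) = 7/36, so the radius of convergence is 7/36.

R = 7/36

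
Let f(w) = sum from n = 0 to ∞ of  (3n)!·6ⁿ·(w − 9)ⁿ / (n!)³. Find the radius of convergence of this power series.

R = 1/162

By the ratio test, |a_{n+1}/a_n| = (3n+1)·(3n+2)·(3n+3)/(n+1)³ · 6 → 162.
Thus R = 1/(162) = 1/162.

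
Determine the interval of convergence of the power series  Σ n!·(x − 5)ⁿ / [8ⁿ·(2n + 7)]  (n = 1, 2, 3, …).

{5}

By the ratio test, |a_{n+1}/a_n| = (n+1) · 1/8 · (2n + 7)/(2(n+1) + 7) → ∞.
The terms grow without bound for any (x − 5) ≠ 0, so R = 0 (convergence only at x = 5).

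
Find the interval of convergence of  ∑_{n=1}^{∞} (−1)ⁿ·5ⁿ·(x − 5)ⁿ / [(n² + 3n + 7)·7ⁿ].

[18/5, 32/5]

By the ratio test, |a_{n+1}/a_n| = [(n² + 3n + 7)/((n+1)² + 3(n+1) + 7)] · 5/7 → 5/7.
Convergence for |x − 5| · 5/7 < 1, i.e. |x − 5| < 7/5. So R = 7/5.
When x = 32/5, the terms are on the order of 1/n², so the series converges absolutely by comparison with the p-series (p = 2 > 1).
Endpoint x = 18/5: the series is dominated by a constant times Σ 1/n², which converges (p = 2 > 1).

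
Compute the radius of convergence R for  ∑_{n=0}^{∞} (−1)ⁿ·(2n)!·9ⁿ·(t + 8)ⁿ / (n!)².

R = 1/36

The ratio of consecutive coefficients is (2n+1)·(2n+2)/(n+1)² · 9 → 36.
Thus R = 1/(36) = 1/36.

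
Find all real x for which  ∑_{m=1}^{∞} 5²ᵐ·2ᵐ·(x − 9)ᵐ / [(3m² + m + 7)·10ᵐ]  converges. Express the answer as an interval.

By the ratio test, |a_{m+1}/a_m| = [(3m² + m + 7)/(3(m+1)² + (m+1) + 7)] · 25·2/10 → 5.
The series converges when 5 · |x − 9| < 1, giving R = 1/5.
At x = 46/5: absolute convergence follows by limit comparison with Σ 1/m².
When x = 44/5, absolute convergence follows by limit comparison with Σ 1/m².

[44/5, 46/5]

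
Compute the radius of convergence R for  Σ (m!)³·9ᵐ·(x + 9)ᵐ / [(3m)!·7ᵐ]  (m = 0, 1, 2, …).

Ratio test: |a_{m+1}/a_m| = (m+1)³/[(3m+1)·(3m+2)·(3m+3)] · 9/7 → 1/21 as m → ∞.
Convergence for |x + 9| · 1/21 < 1, i.e. |x + 9| < 21. So R = 21.

R = 21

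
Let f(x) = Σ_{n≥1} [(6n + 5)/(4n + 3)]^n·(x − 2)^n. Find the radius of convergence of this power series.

R = 2/3

Applying the root test, |a_n|^(1/n) = (6n + 5)/(4n + 3) → 3/2.
The series converges when 3/2 · |x − 2| < 1, giving R = 2/3.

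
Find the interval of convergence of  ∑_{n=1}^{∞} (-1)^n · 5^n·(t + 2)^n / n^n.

(−∞, ∞)

Root test: |a_n|^(1/n) = 5/n → 0.
Since the n-th root of |a_n| tends to 0, the series converges for all real t; R = ∞.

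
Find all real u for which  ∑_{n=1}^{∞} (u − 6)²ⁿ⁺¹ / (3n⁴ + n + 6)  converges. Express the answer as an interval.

By the ratio test, |a_{n+1}/a_n| = (3n⁴ + n + 6)/(3(n+1)⁴ + (n+1) + 6) → 1.
Successive powers of (u − 6) differ by 2, so the series converges when |u − 6|² · 1 < 1, i.e. |u − 6| < √(1) = 1. So R = 1.
When u = 7, the series is dominated by a constant times Σ 1/n⁴, which converges (p = 4 > 1).
When u = 5, the series is dominated by a constant times Σ 1/n⁴, which converges (p = 4 > 1).

[5, 7]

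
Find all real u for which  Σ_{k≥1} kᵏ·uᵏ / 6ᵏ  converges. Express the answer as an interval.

{0}

Root test: |a_k|^(1/k) = k/6 → ∞.
Since the k-th root of |a_k| is unbounded, the series converges only at u = 0; R = 0.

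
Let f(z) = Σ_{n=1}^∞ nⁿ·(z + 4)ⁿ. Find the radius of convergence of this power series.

Applying the root test, |a_n|^(1/n) = n → ∞.
The root grows without bound, so R = 0 (convergence only at z = -4).

R = 0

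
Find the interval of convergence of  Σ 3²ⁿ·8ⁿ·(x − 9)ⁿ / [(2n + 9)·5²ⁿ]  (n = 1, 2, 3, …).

[623/72, 673/72)

Apply the ratio test: |a_{n+1}| / |a_n| = [(2n + 9)/(2(n+1) + 9)] · 9·8/25, which tends to 72/25 as n → ∞.
The series converges when 72/25 · |x − 9| < 1, giving R = 25/72.
Check x = 673/72: the terms are asymptotic to a nonzero constant times 1/n, so the series diverges by limit comparison with Σ 1/n.
Check x = 623/72: the terms alternate in sign and decrease monotonically to 0 in absolute value (size ~ c/n), so the alternating series test gives convergence.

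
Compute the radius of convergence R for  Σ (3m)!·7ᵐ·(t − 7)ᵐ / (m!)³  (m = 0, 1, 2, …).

By the ratio test, |a_{m+1}/a_m| = (3m+1)·(3m+2)·(3m+3)/(m+1)³ · 7 → 189.
Hence the series converges for |t − 7| < 1/(189) = 1/189, so the radius of convergence is 1/189.

R = 1/189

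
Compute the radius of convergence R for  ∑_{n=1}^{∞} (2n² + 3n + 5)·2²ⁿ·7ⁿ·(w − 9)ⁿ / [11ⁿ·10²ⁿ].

R = 275/7

Ratio test: |a_{n+1}/a_n| = [(2(n+1)² + 3(n+1) + 5)/(2n² + 3n + 5)] · 4·7/(11·100) → 7/275 as n → ∞.
Thus R = 1/(7/275) = 275/7.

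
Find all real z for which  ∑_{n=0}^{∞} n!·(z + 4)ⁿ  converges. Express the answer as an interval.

Ratio test: |a_{n+1}/a_n| = (n+1) → ∞ as n → ∞.
The terms grow without bound for any (z + 4) ≠ 0, so R = 0 (convergence only at z = -4).

{-4}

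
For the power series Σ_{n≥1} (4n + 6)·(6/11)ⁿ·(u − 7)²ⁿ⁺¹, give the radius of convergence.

R = √66/6

Apply the ratio test: |a_{n+1}| / |a_n| = [(4(n+1) + 6)/(4n + 6)] · 6/11, which tends to 6/11 as n → ∞.
Writing y = (u − 7)², the series in y has radius 11/6, so |u − 7| < √(11/6) and R = √66/6.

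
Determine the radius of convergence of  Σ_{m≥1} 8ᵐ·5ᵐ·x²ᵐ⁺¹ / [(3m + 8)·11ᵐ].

R = √110/20

By the ratio test, |a_{m+1}/a_m| = [(3m + 8)/(3(m+1) + 8)] · 8·5/11 → 40/11.
Writing y = x², the series in y has radius 11/40, so |x| < √(11/40) and R = √110/20.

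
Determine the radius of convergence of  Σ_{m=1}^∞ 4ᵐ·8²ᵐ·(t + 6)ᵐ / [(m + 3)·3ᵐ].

R = 3/256

The ratio of consecutive coefficients is [(m + 3)/((m+1) + 3)] · 4·64/3 → 256/3.
The series converges when 256/3 · |t + 6| < 1, giving R = 3/256.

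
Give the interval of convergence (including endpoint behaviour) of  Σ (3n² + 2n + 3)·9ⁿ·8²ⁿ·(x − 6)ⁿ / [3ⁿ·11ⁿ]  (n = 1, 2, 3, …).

Ratio test: |a_{n+1}/a_n| = [(3(n+1)² + 2(n+1) + 3)/(3n² + 2n + 3)] · 9·64/(3·11) → 192/11 as n → ∞.
The series converges when 192/11 · |x − 6| < 1, giving R = 11/192.
Endpoint x = 1163/192: the n-th term does not approach 0; divergence by the term test.
At x = 1141/192: the n-th term does not approach 0; divergence by the term test.

(1141/192, 1163/192)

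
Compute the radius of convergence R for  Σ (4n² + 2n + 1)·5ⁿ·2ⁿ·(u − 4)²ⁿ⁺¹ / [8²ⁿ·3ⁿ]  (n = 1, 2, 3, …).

R = 4√30/5

Ratio test: |a_{n+1}/a_n| = [(4(n+1)² + 2(n+1) + 1)/(4n² + 2n + 1)] · 5·2/(64·3) → 5/96 as n → ∞.
Since the exponent of (u − 4) increases by 2 each term, convergence requires |u − 4|² < 96/5, hence R = 4√30/5.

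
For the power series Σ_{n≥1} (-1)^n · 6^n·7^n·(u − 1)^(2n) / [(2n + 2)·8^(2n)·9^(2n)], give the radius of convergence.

R = 12√42/7

The ratio of consecutive coefficients is [(2n + 2)/(2(n+1) + 2)] · 6·7/(64·81) → 7/864.
Writing y = (u − 1)², the series in y has radius 864/7, so |u − 1| < √(864/7) and R = 12√42/7.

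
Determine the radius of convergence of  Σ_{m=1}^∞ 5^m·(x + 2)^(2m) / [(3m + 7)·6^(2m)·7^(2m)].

Apply the ratio test: |a_{m+1}| / |a_m| = [(3m + 7)/(3(m+1) + 7)] · 5/(36·49), which tends to 5/1764 as m → ∞.
Since the exponent of (x + 2) increases by 2 each term, convergence requires |x + 2|² < 1764/5, hence R = 42√5/5.

R = 42√5/5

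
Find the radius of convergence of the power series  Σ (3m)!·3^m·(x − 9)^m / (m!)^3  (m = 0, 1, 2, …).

Apply the ratio test: |a_{m+1}| / |a_m| = (3m+1)·(3m+2)·(3m+3)/(m+1)³ · 3, which tends to 81 as m → ∞.
Thus R = 1/(81) = 1/81.

R = 1/81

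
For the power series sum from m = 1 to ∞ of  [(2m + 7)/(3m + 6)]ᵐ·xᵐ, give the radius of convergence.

Root test: |a_m|^(1/m) = (2m + 7)/(3m + 6) → 2/3.
The series converges when 2/3 · |x| < 1, giving R = 3/2.

R = 3/2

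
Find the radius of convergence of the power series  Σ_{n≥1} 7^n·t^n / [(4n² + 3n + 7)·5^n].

Ratio test: |a_{n+1}/a_n| = [(4n² + 3n + 7)/(4(n+1)² + 3(n+1) + 7)] · 7/5 → 7/5 as n → ∞.
Hence the series converges for |t| < 1/(7/5) = 5/7, so the radius of convergence is 5/7.

R = 5/7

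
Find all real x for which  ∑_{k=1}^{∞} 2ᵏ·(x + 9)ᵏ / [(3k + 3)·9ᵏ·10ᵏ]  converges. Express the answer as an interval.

[-54, 36)

The ratio of consecutive coefficients is [(3k + 3)/(3(k+1) + 3)] · 2/(9·10) → 1/45.
Thus R = 1/(1/45) = 45.
When x = 36, comparison with the harmonic series Σ 1/k shows the series diverges.
Check x = -54: an alternating series whose terms decrease to 0 in absolute value, so it converges by the Leibniz criterion.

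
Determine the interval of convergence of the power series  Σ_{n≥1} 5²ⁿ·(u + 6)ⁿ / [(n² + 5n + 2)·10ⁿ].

[-32/5, -28/5]

Apply the ratio test: |a_{n+1}| / |a_n| = [(n² + 5n + 2)/((n+1)² + 5(n+1) + 2)] · 25/10, which tends to 5/2 as n → ∞.
Thus R = 1/(5/2) = 2/5.
Endpoint u = -28/5: absolute convergence follows by limit comparison with Σ 1/n².
Endpoint u = -32/5: the terms are on the order of 1/n², so the series converges absolutely by comparison with the p-series (p = 2 > 1).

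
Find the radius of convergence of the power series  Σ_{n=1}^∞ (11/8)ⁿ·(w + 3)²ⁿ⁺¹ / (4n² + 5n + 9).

R = 2√22/11

By the ratio test, |a_{n+1}/a_n| = [(4n² + 5n + 9)/(4(n+1)² + 5(n+1) + 9)] · 11/8 → 11/8.
Writing y = (w + 3)², the series in y has radius 8/11, so |w + 3| < √(8/11) and R = 2√22/11.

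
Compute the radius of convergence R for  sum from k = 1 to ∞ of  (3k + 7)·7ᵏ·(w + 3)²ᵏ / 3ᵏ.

R = √21/7

Ratio test: |a_{k+1}/a_k| = [(3(k+1) + 7)/(3k + 7)] · 7/3 → 7/3 as k → ∞.
Successive powers of (w + 3) differ by 2, so the series converges when |w + 3|² · 7/3 < 1, i.e. |w + 3| < √(3/7). So R = √21/7.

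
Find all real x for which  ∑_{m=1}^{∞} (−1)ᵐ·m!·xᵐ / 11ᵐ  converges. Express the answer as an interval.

{0}

The ratio of consecutive coefficients is (m+1) · 1/11 → ∞.
Since the ratio → ∞, the series diverges for every x ≠ 0, and R = 0.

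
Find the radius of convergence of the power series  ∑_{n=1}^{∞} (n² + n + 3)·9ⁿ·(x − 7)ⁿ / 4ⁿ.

By the ratio test, |a_{n+1}/a_n| = [((n+1)² + (n+1) + 3)/(n² + n + 3)] · 9/4 → 9/4.
Convergence for |x − 7| · 9/4 < 1, i.e. |x − 7| < 4/9. So R = 4/9.

R = 4/9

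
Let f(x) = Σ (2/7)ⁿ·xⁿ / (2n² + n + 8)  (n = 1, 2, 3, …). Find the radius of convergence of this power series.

The ratio of consecutive coefficients is [(2n² + n + 8)/(2(n+1)² + (n+1) + 8)] · 2/7 → 2/7.
Thus R = 1/(2/7) = 7/2.

R = 7/2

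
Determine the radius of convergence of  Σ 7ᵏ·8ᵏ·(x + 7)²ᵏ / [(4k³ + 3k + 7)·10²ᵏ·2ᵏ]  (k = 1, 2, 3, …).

R = 5√7/7

The ratio of consecutive coefficients is [(4k³ + 3k + 7)/(4(k+1)³ + 3(k+1) + 7)] · 7·8/(100·2) → 7/25.
Since the exponent of (x + 7) increases by 2 each term, convergence requires |x + 7|² < 25/7, hence R = 5√7/7.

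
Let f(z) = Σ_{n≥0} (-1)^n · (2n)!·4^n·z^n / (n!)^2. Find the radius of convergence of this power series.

R = 1/16

Apply the ratio test: |a_{n+1}| / |a_n| = (2n+1)·(2n+2)/(n+1)² · 4, which tends to 16 as n → ∞.
The series converges when 16 · |z| < 1, giving R = 1/16.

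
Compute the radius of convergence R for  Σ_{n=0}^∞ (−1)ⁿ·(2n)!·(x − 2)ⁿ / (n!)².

Ratio test: |a_{n+1}/a_n| = (2n+1)·(2n+2)/(n+1)² → 4 as n → ∞.
Thus R = 1/(4) = 1/4.

R = 1/4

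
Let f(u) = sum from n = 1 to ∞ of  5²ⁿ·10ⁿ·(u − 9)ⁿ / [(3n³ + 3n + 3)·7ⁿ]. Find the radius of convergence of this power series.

Apply the ratio test: |a_{n+1}| / |a_n| = [(3n³ + 3n + 3)/(3(n+1)³ + 3(n+1) + 3)] · 25·10/7, which tends to 250/7 as n → ∞.
Convergence for |u − 9| · 250/7 < 1, i.e. |u − 9| < 7/250. So R = 7/250.

R = 7/250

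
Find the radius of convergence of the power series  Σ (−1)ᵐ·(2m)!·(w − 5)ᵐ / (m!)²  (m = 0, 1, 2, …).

Apply the ratio test: |a_{m+1}| / |a_m| = (2m+1)·(2m+2)/(m+1)², which tends to 4 as m → ∞.
Hence the series converges for |w − 5| < 1/(4) = 1/4, so the radius of convergence is 1/4.

R = 1/4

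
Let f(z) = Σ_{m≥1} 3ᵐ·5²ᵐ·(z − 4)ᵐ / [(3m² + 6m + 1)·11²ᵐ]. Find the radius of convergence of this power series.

The ratio of consecutive coefficients is [(3m² + 6m + 1)/(3(m+1)² + 6(m+1) + 1)] · 3·25/121 → 75/121.
Thus R = 1/(75/121) = 121/75.

R = 121/75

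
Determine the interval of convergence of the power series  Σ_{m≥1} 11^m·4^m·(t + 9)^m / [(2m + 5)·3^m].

[-399/44, -393/44)

Apply the ratio test: |a_{m+1}| / |a_m| = [(2m + 5)/(2(m+1) + 5)] · 11·4/3, which tends to 44/3 as m → ∞.
Thus R = 1/(44/3) = 3/44.
At t = -393/44: the terms behave like c/m; limit comparison with the harmonic series gives divergence.
At t = -399/44: an alternating series whose terms decrease to 0 in absolute value, so it converges by the Leibniz criterion.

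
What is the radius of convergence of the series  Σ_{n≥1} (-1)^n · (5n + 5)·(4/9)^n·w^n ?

Apply the ratio test: |a_{n+1}| / |a_n| = [(5(n+1) + 5)/(5n + 5)] · 4/9, which tends to 4/9 as n → ∞.
The series converges when 4/9 · |w| < 1, giving R = 9/4.

R = 9/4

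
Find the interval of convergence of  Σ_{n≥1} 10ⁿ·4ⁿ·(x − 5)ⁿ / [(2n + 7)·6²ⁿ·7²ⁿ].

[-391/10, 491/10)

The ratio of consecutive coefficients is [(2n + 7)/(2(n+1) + 7)] · 10·4/(36·49) → 10/441.
Convergence for |x − 5| · 10/441 < 1, i.e. |x − 5| < 441/10. So R = 441/10.
At x = 491/10: the terms behave like c/n; limit comparison with the harmonic series gives divergence.
Endpoint x = -391/10: convergence follows from the alternating series test (terms decrease monotonically to 0).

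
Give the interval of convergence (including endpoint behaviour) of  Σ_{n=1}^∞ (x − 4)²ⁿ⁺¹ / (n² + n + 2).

[3, 5]

The ratio of consecutive coefficients is (n² + n + 2)/((n+1)² + (n+1) + 2) → 1.
Writing y = (x − 4)², the series in y has radius 1, so |x − 4| < √(1) = 1 and R = 1.
At x = 5: the series is dominated by a constant times Σ 1/n², which converges (p = 2 > 1).
Endpoint x = 3: the terms are on the order of 1/n², so the series converges absolutely by comparison with the p-series (p = 2 > 1).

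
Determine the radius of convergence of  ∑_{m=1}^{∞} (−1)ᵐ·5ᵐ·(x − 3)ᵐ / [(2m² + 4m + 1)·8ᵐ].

Ratio test: |a_{m+1}/a_m| = [(2m² + 4m + 1)/(2(m+1)² + 4(m+1) + 1)] · 5/8 → 5/8 as m → ∞.
The series converges when 5/8 · |x − 3| < 1, giving R = 8/5.

R = 8/5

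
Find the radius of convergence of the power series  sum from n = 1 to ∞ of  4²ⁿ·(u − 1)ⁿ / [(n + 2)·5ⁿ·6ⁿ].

Apply the ratio test: |a_{n+1}| / |a_n| = [(n + 2)/((n+1) + 2)] · 16/(5·6), which tends to 8/15 as n → ∞.
The series converges when 8/15 · |u − 1| < 1, giving R = 15/8.

R = 15/8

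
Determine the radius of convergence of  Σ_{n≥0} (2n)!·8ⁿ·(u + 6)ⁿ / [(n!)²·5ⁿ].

R = 5/32

By the ratio test, |a_{n+1}/a_n| = (2n+1)·(2n+2)/(n+1)² · 8/5 → 32/5.
Thus R = 1/(32/5) = 5/32.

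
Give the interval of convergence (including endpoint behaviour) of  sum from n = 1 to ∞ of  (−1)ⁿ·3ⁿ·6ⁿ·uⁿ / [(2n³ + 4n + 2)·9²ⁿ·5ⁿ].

The ratio of consecutive coefficients is [(2n³ + 4n + 2)/(2(n+1)³ + 4(n+1) + 2)] · 3·6/(81·5) → 2/45.
Convergence for |u| · 2/45 < 1, i.e. |u| < 45/2. So R = 45/2.
Check u = 45/2: the terms are on the order of 1/n³, so the series converges absolutely by comparison with the p-series (p = 3 > 1).
When u = -45/2, absolute convergence follows by limit comparison with Σ 1/n³.

[-45/2, 45/2]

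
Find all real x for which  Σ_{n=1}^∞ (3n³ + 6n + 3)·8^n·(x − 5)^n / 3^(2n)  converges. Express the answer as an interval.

(31/8, 49/8)

By the ratio test, |a_{n+1}/a_n| = [(3(n+1)³ + 6(n+1) + 3)/(3n³ + 6n + 3)] · 8/9 → 8/9.
The series converges when 8/9 · |x − 5| < 1, giving R = 9/8.
When x = 49/8, the terms have absolute value of order n³, which does not tend to 0, so the series diverges by the divergence test.
At x = 31/8: the terms have absolute value of order n³, which does not tend to 0, so the series diverges by the divergence test.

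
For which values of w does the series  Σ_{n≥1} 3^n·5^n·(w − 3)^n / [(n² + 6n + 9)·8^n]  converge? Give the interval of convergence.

[37/15, 53/15]

Apply the ratio test: |a_{n+1}| / |a_n| = [(n² + 6n + 9)/((n+1)² + 6(n+1) + 9)] · 3·5/8, which tends to 15/8 as n → ∞.
The series converges when 15/8 · |w − 3| < 1, giving R = 8/15.
Check w = 53/15: the terms are on the order of 1/n², so the series converges absolutely by comparison with the p-series (p = 2 > 1).
Endpoint w = 37/15: absolute convergence follows by limit comparison with Σ 1/n².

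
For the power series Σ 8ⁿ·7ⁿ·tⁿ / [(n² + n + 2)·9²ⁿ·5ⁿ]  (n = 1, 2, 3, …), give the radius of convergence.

R = 405/56

By the ratio test, |a_{n+1}/a_n| = [(n² + n + 2)/((n+1)² + (n+1) + 2)] · 8·7/(81·5) → 56/405.
The series converges when 56/405 · |t| < 1, giving R = 405/56.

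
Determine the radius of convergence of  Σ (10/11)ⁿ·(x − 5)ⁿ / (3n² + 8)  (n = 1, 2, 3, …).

R = 11/10

Apply the ratio test: |a_{n+1}| / |a_n| = [(3n² + 8)/(3(n+1)² + 8)] · 10/11, which tends to 10/11 as n → ∞.
The series converges when 10/11 · |x − 5| < 1, giving R = 11/10.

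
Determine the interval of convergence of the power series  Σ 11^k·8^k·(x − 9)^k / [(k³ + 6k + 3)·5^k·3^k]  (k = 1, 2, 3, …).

By the ratio test, |a_{k+1}/a_k| = [(k³ + 6k + 3)/((k+1)³ + 6(k+1) + 3)] · 11·8/(5·3) → 88/15.
Hence the series converges for |x − 9| < 1/(88/15) = 15/88, so the radius of convergence is 15/88.
When x = 807/88, the terms are on the order of 1/k³, so the series converges absolutely by comparison with the p-series (p = 3 > 1).
Check x = 777/88: the series is dominated by a constant times Σ 1/k³, which converges (p = 3 > 1).

[777/88, 807/88]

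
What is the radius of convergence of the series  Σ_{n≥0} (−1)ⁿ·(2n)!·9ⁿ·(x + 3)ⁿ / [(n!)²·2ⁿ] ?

By the ratio test, |a_{n+1}/a_n| = (2n+1)·(2n+2)/(n+1)² · 9/2 → 18.
Hence the series converges for |x + 3| < 1/(18) = 1/18, so the radius of convergence is 1/18.

R = 1/18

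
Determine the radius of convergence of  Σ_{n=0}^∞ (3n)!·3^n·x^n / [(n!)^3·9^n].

The ratio of consecutive coefficients is (3n+1)·(3n+2)·(3n+3)/(n+1)³ · 3/9 → 9.
Thus R = 1/(9) = 1/9.

R = 1/9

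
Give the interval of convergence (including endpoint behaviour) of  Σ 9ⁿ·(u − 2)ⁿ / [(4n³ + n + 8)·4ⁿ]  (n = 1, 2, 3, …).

[14/9, 22/9]

The ratio of consecutive coefficients is [(4n³ + n + 8)/(4(n+1)³ + (n+1) + 8)] · 9/4 → 9/4.
Convergence for |u − 2| · 9/4 < 1, i.e. |u − 2| < 4/9. So R = 4/9.
Endpoint u = 22/9: absolute convergence follows by limit comparison with Σ 1/n³.
When u = 14/9, the terms are on the order of 1/n³, so the series converges absolutely by comparison with the p-series (p = 3 > 1).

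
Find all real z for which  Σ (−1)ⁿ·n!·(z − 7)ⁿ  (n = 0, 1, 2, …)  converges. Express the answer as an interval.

{7}

The ratio of consecutive coefficients is (n+1) → ∞.
The terms grow without bound for any (z − 7) ≠ 0, so R = 0 (convergence only at z = 7).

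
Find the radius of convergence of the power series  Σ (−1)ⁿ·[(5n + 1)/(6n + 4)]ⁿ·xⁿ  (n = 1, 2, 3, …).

R = 6/5

By the Cauchy root test, |a_n|^(1/n) = (5n + 1)/(6n + 4) → 5/6.
The series converges when 5/6 · |x| < 1, giving R = 6/5.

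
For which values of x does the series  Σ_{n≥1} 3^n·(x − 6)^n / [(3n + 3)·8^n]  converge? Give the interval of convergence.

[10/3, 26/3)

Apply the ratio test: |a_{n+1}| / |a_n| = [(3n + 3)/(3(n+1) + 3)] · 3/8, which tends to 3/8 as n → ∞.
The series converges when 3/8 · |x − 6| < 1, giving R = 8/3.
At x = 26/3: comparison with the harmonic series Σ 1/n shows the series diverges.
At x = 10/3: the terms alternate in sign and decrease monotonically to 0 in absolute value (size ~ c/n), so the alternating series test gives convergence.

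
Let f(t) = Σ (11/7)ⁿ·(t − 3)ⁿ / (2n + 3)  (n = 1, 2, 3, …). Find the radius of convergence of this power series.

Ratio test: |a_{n+1}/a_n| = [(2n + 3)/(2(n+1) + 3)] · 11/7 → 11/7 as n → ∞.
Hence the series converges for |t − 3| < 1/(11/7) = 7/11, so the radius of convergence is 7/11.

R = 7/11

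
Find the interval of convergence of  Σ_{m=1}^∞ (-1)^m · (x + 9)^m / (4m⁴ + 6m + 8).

[-10, -8]

Apply the ratio test: |a_{m+1}| / |a_m| = (4m⁴ + 6m + 8)/(4(m+1)⁴ + 6(m+1) + 8), which tends to 1 as m → ∞.
Hence R = 1.
When x = -8, the series is dominated by a constant times Σ 1/m⁴, which converges (p = 4 > 1).
Check x = -10: absolute convergence follows by limit comparison with Σ 1/m⁴.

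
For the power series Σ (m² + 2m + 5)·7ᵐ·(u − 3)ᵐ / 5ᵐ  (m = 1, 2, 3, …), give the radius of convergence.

Ratio test: |a_{m+1}/a_m| = [((m+1)² + 2(m+1) + 5)/(m² + 2m + 5)] · 7/5 → 7/5 as m → ∞.
Thus R = 1/(7/5) = 5/7.

R = 5/7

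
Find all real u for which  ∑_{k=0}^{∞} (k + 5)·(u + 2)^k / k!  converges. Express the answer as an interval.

(−∞, ∞)

Ratio test: |a_{k+1}/a_k| = ((k+1) + 5)/(k + 5) · 1/(k+1) → 0 as k → ∞.
Since the limit is 0 < 1 for every u, the series converges on all of ℝ and R = ∞.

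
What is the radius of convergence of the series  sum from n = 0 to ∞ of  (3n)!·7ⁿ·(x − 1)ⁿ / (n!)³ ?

R = 1/189

Ratio test: |a_{n+1}/a_n| = (3n+1)·(3n+2)·(3n+3)/(n+1)³ · 7 → 189 as n → ∞.
The series converges when 189 · |x − 1| < 1, giving R = 1/189.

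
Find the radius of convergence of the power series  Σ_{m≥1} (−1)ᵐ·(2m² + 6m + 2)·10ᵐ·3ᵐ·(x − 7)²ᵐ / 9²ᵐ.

The ratio of consecutive coefficients is [(2(m+1)² + 6(m+1) + 2)/(2m² + 6m + 2)] · 10·3/81 → 10/27.
Since the exponent of (x − 7) increases by 2 each term, convergence requires |x − 7|² < 27/10, hence R = 3√30/10.

R = 3√30/10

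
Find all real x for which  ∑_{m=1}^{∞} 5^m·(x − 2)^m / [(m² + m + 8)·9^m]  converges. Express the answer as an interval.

Apply the ratio test: |a_{m+1}| / |a_m| = [(m² + m + 8)/((m+1)² + (m+1) + 8)] · 5/9, which tends to 5/9 as m → ∞.
Thus R = 1/(5/9) = 9/5.
Check x = 19/5: the terms are on the order of 1/m², so the series converges absolutely by comparison with the p-series (p = 2 > 1).
When x = 1/5, absolute convergence follows by limit comparison with Σ 1/m².

[1/5, 19/5]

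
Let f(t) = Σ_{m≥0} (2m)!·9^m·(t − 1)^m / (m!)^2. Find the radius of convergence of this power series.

By the ratio test, |a_{m+1}/a_m| = (2m+1)·(2m+2)/(m+1)² · 9 → 36.
The series converges when 36 · |t − 1| < 1, giving R = 1/36.

R = 1/36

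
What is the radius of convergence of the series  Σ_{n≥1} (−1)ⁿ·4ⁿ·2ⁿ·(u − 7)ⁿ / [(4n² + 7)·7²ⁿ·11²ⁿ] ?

Ratio test: |a_{n+1}/a_n| = [(4n² + 7)/(4(n+1)² + 7)] · 4·2/(49·121) → 8/5929 as n → ∞.
Hence the series converges for |u − 7| < 1/(8/5929) = 5929/8, so the radius of convergence is 5929/8.

R = 5929/8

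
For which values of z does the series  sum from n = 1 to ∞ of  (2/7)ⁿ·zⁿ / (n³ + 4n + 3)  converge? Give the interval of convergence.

By the ratio test, |a_{n+1}/a_n| = [(n³ + 4n + 3)/((n+1)³ + 4(n+1) + 3)] · 2/7 → 2/7.
Hence the series converges for |z| < 1/(2/7) = 7/2, so the radius of convergence is 7/2.
Check z = 7/2: the series is dominated by a constant times Σ 1/n³, which converges (p = 3 > 1).
When z = -7/2, absolute convergence follows by limit comparison with Σ 1/n³.

[-7/2, 7/2]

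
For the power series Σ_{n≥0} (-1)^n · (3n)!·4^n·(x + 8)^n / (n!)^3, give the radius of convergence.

Ratio test: |a_{n+1}/a_n| = (3n+1)·(3n+2)·(3n+3)/(n+1)³ · 4 → 108 as n → ∞.
Convergence for |x + 8| · 108 < 1, i.e. |x + 8| < 1/108. So R = 1/108.

R = 1/108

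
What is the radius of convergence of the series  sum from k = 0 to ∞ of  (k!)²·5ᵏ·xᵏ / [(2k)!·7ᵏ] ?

R = 28/5

Ratio test: |a_{k+1}/a_k| = (k+1)²/[(2k+1)·(2k+2)] · 5/7 → 5/28 as k → ∞.
Hence the series converges for |x| < 1/(5/28) = 28/5, so the radius of convergence is 28/5.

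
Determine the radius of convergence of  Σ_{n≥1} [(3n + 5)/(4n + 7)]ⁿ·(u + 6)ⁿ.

Root test: |a_n|^(1/n) = (3n + 5)/(4n + 7) → 3/4.
Hence the series converges for |u + 6| < 1/(3/4) = 4/3, so the radius of convergence is 4/3.

R = 4/3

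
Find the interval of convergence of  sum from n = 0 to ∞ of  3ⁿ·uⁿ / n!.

(−∞, ∞)

By the ratio test, |a_{n+1}/a_n| = 3 · 1/(n+1) → 0.
The limit is 0, so the series converges for all u; R = ∞.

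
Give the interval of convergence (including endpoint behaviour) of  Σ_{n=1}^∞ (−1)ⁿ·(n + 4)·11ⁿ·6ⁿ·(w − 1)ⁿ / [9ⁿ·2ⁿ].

By the ratio test, |a_{n+1}/a_n| = [((n+1) + 4)/(n + 4)] · 11·6/(9·2) → 11/3.
Hence the series converges for |w − 1| < 1/(11/3) = 3/11, so the radius of convergence is 3/11.
At w = 14/11: the terms have absolute value of order n, which does not tend to 0, so the series diverges by the divergence test.
Check w = 8/11: the terms do not tend to 0, so the series diverges.

(8/11, 14/11)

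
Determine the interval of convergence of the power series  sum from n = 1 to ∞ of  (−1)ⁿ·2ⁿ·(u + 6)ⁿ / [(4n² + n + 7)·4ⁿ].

[-8, -4]

By the ratio test, |a_{n+1}/a_n| = [(4n² + n + 7)/(4(n+1)² + (n+1) + 7)] · 2/4 → 1/2.
Convergence for |u + 6| · 1/2 < 1, i.e. |u + 6| < 2. So R = 2.
Endpoint u = -4: the series is dominated by a constant times Σ 1/n², which converges (p = 2 > 1).
When u = -8, the series is dominated by a constant times Σ 1/n², which converges (p = 2 > 1).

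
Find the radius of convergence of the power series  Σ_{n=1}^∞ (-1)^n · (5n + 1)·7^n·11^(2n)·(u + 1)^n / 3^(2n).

Ratio test: |a_{n+1}/a_n| = [(5(n+1) + 1)/(5n + 1)] · 7·121/9 → 847/9 as n → ∞.
Convergence for |u + 1| · 847/9 < 1, i.e. |u + 1| < 9/847. So R = 9/847.

R = 9/847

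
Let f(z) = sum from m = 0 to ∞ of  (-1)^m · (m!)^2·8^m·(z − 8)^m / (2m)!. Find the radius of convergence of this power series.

R = 1/2

The ratio of consecutive coefficients is (m+1)²/[(2m+1)·(2m+2)] · 8 → 2.
Thus R = 1/(2) = 1/2.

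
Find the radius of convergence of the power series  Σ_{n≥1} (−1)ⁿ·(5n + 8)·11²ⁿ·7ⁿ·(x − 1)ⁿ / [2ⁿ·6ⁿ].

R = 12/847

By the ratio test, |a_{n+1}/a_n| = [(5(n+1) + 8)/(5n + 8)] · 121·7/(2·6) → 847/12.
Hence the series converges for |x − 1| < 1/(847/12) = 12/847, so the radius of convergence is 12/847.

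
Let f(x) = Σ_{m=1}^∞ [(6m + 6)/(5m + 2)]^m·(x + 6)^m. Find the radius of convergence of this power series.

R = 5/6

Applying the root test, |a_m|^(1/m) = (6m + 6)/(5m + 2) → 6/5.
Hence the series converges for |x + 6| < 1/(6/5) = 5/6, so the radius of convergence is 5/6.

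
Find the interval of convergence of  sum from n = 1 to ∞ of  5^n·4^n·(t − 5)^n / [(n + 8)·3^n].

Apply the ratio test: |a_{n+1}| / |a_n| = [(n + 8)/((n+1) + 8)] · 5·4/3, which tends to 20/3 as n → ∞.
Hence the series converges for |t − 5| < 1/(20/3) = 3/20, so the radius of convergence is 3/20.
At t = 103/20: the terms are asymptotic to a nonzero constant times 1/n, so the series diverges by limit comparison with Σ 1/n.
At t = 97/20: convergence follows from the alternating series test (terms decrease monotonically to 0).

[97/20, 103/20)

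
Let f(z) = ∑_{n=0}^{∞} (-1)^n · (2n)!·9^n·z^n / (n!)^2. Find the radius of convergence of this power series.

The ratio of consecutive coefficients is (2n+1)·(2n+2)/(n+1)² · 9 → 36.
Convergence for |z| · 36 < 1, i.e. |z| < 1/36. So R = 1/36.

R = 1/36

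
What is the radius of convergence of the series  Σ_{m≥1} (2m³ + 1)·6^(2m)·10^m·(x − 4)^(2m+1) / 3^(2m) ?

Ratio test: |a_{m+1}/a_m| = [(2(m+1)³ + 1)/(2m³ + 1)] · 36·10/9 → 40 as m → ∞.
Since the exponent of (x − 4) increases by 2 each term, convergence requires |x − 4|² < 1/40, hence R = √10/20.

R = √10/20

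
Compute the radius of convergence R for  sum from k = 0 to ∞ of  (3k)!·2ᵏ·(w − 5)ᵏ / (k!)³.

By the ratio test, |a_{k+1}/a_k| = (3k+1)·(3k+2)·(3k+3)/(k+1)³ · 2 → 54.
The series converges when 54 · |w − 5| < 1, giving R = 1/54.

R = 1/54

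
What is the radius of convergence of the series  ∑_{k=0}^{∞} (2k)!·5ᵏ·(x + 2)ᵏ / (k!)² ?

R = 1/20

Ratio test: |a_{k+1}/a_k| = (2k+1)·(2k+2)/(k+1)² · 5 → 20 as k → ∞.
Thus R = 1/(20) = 1/20.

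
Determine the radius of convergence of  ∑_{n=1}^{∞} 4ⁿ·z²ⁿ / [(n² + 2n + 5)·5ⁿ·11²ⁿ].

R = 11√5/2

The ratio of consecutive coefficients is [(n² + 2n + 5)/((n+1)² + 2(n+1) + 5)] · 4/(5·121) → 4/605.
Successive powers of z differ by 2, so the series converges when |z|² · 4/605 < 1, i.e. |z| < √(605/4). So R = 11√5/2.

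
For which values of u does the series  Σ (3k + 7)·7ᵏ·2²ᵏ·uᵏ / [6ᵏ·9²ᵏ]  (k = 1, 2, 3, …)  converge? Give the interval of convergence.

Ratio test: |a_{k+1}/a_k| = [(3(k+1) + 7)/(3k + 7)] · 7·4/(6·81) → 14/243 as k → ∞.
Thus R = 1/(14/243) = 243/14.
Check u = 243/14: the terms do not tend to 0, so the series diverges.
At u = -243/14: the terms have absolute value of order k, which does not tend to 0, so the series diverges by the divergence test.

(-243/14, 243/14)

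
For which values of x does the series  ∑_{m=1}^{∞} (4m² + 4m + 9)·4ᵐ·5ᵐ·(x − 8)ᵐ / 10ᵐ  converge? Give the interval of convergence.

The ratio of consecutive coefficients is [(4(m+1)² + 4(m+1) + 9)/(4m² + 4m + 9)] · 4·5/10 → 2.
Thus R = 1/(2) = 1/2.
When x = 17/2, the terms do not tend to 0, so the series diverges.
When x = 15/2, the terms do not tend to 0, so the series diverges.

(15/2, 17/2)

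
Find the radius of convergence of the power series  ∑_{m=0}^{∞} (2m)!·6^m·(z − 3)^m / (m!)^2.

R = 1/24

Apply the ratio test: |a_{m+1}| / |a_m| = (2m+1)·(2m+2)/(m+1)² · 6, which tends to 24 as m → ∞.
The series converges when 24 · |z − 3| < 1, giving R = 1/24.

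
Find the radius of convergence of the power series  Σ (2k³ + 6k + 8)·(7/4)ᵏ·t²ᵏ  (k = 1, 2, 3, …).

Apply the ratio test: |a_{k+1}| / |a_k| = [(2(k+1)³ + 6(k+1) + 8)/(2k³ + 6k + 8)] · 7/4, which tends to 7/4 as k → ∞.
Writing y = t², the series in y has radius 4/7, so |t| < √(4/7) and R = 2√7/7.

R = 2√7/7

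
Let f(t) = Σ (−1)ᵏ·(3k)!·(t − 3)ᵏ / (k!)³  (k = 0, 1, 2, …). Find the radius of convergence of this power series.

The ratio of consecutive coefficients is (3k+1)·(3k+2)·(3k+3)/(k+1)³ → 27.
Hence the series converges for |t − 3| < 1/(27) = 1/27, so the radius of convergence is 1/27.

R = 1/27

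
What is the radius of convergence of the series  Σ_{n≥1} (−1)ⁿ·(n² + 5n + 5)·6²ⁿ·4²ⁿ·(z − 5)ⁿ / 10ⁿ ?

R = 5/288

Ratio test: |a_{n+1}/a_n| = [((n+1)² + 5(n+1) + 5)/(n² + 5n + 5)] · 36·16/10 → 288/5 as n → ∞.
Hence the series converges for |z − 5| < 1/(288/5) = 5/288, so the radius of convergence is 5/288.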